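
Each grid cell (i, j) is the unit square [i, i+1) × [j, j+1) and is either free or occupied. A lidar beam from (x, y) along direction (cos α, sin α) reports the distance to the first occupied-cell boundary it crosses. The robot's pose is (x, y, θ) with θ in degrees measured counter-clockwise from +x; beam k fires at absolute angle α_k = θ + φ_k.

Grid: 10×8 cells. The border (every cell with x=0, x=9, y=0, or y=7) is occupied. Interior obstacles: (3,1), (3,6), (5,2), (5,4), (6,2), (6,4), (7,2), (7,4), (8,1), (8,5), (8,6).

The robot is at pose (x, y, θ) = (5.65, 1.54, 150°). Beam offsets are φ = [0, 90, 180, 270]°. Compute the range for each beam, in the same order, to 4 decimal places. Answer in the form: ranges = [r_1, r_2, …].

beam 1: φ=0°, α=150°
  direction (-0.8660, 0.5000); cell (5,1); t to first gridline: x 0.7506, y 0.9200 (then +1.1547 / +2.0000)
    (4,1) via x @ 0.7506
    (4,2) via y @ 0.9200
    (3,2) via x @ 1.9053
    (3,3) via y @ 2.9200
    (2,3) via x @ 3.0600
    (1,3) via x @ 4.2147
    (1,4) via y @ 4.9200
    (0,4) via x @ 5.3694  # hit
  → r_1 = 5.3694
beam 2: φ=90°, α=240°
  direction (-0.5000, -0.8660); cell (5,1); t to first gridline: x 1.3000, y 0.6235 (then +2.0000 / +1.1547)
    (5,0) via y @ 0.6235  # hit
  → r_2 = 0.6235
beam 3: φ=180°, α=330°
  direction (0.8660, -0.5000); cell (5,1); t to first gridline: x 0.4041, y 1.0800 (then +1.1547 / +2.0000)
    (6,1) via x @ 0.4041
    (6,0) via y @ 1.0800  # hit
  → r_3 = 1.0800
beam 4: φ=270°, α=60°
  direction (0.5000, 0.8660); cell (5,1); t to first gridline: x 0.7000, y 0.5312 (then +2.0000 / +1.1547)
    (5,2) via y @ 0.5312  # hit
  → r_4 = 0.5312

ranges = [5.3694, 0.6235, 1.0800, 0.5312]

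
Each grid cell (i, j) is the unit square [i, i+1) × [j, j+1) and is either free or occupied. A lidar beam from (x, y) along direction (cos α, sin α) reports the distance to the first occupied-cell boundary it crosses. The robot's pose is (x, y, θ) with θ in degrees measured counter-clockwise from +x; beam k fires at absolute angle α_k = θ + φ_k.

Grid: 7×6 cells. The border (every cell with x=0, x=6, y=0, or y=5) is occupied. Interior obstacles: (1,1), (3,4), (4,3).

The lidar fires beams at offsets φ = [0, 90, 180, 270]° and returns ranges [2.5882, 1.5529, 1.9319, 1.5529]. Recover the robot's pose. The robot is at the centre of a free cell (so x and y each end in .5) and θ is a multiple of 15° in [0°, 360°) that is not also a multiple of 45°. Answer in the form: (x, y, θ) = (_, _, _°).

(x, y, θ) = (3.5, 2.5, 15°)

The pose lattice has 17·16 = 272 candidates. Test each by forward raycasting.
  (2.5, 2.5, 210°): beam 1 = 1.0000 ≠ 2.5882 ✗
  (2.5, 4.5, 105°): beam 1 = 0.5176 ≠ 2.5882 ✗
  (1.5, 4.5, 210°): beam 1 = 0.5774 ≠ 2.5882 ✗
  …
  (3.5, 2.5, 15°): r_1=2.5882, r_2=1.5529, r_3=1.9319, r_4=1.5529 — all match ✓
No second candidate reproduces the full scan.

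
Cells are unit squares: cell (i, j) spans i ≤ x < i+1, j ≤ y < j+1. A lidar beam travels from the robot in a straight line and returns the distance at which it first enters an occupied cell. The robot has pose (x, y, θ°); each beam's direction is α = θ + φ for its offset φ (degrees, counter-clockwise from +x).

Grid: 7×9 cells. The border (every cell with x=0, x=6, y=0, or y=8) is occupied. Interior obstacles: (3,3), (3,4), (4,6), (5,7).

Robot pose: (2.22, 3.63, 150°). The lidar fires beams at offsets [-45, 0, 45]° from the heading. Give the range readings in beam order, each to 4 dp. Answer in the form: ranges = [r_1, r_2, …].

ranges = [4.5242, 1.4087, 1.2630]

beam 1: φ=-45°, α=105°
  d=(-0.2588,0.9659)  start (2,3)  tX=0.8500 tY=0.3831  stride 1/|dx|=3.8637 1/|dy|=1.0353
    cross y-line → (2,4), t=0.3831
    cross x-line → (1,4), t=0.8500
    cross y-line → (1,5), t=1.4183
    cross y-line → (1,6), t=2.4536
    cross y-line → (1,7), t=3.4889
    cross y-line → (1,8), t=4.5242 (wall)
  → r_1 = 4.5242
beam 2: φ=0°, α=150°
  d=(-0.8660,0.5000)  start (2,3)  tX=0.2540 tY=0.7400  stride 1/|dx|=1.1547 1/|dy|=2.0000
    cross x-line → (1,3), t=0.2540
    cross y-line → (1,4), t=0.7400
    cross x-line → (0,4), t=1.4087 (wall)
  → r_2 = 1.4087
beam 3: φ=45°, α=195°
  d=(-0.9659,-0.2588)  start (2,3)  tX=0.2278 tY=2.4341  stride 1/|dx|=1.0353 1/|dy|=3.8637
    cross x-line → (1,3), t=0.2278
    cross x-line → (0,3), t=1.2630 (wall)
  → r_3 = 1.2630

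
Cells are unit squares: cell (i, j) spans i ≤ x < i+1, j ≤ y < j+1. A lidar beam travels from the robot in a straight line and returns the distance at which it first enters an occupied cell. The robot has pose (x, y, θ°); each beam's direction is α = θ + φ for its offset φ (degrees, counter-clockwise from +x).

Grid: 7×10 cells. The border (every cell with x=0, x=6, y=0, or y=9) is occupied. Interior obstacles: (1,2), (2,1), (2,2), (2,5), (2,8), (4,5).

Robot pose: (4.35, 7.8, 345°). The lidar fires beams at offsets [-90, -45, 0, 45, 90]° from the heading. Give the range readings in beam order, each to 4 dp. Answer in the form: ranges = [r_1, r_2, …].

ranges = [5.2160, 3.3000, 1.7082, 1.9053, 1.2423]

beam 1: φ=-90°, α=255°
  dir = (cos 255°, sin 255°) = (-0.2588, -0.9659); from cell (4,7)
  next x-line at t=1.3523, next y-line at t=0.8282; Δt_x=3.8637, Δt_y=1.0353
    y: enter (4,6) at t=0.8282
    x: enter (3,6) at t=1.3523
    y: enter (3,5) at t=1.8635
    y: enter (3,4) at t=2.8988
    y: enter (3,3) at t=3.9340
    y: enter (3,2) at t=4.9693
    x: enter (2,2) at t=5.2160 ← occupied
  → r_1 = 5.2160
beam 2: φ=-45°, α=300°
  dir = (cos 300°, sin 300°) = (0.5000, -0.8660); from cell (4,7)
  next x-line at t=1.3000, next y-line at t=0.9238; Δt_x=2.0000, Δt_y=1.1547
    y: enter (4,6) at t=0.9238
    x: enter (5,6) at t=1.3000
    y: enter (5,5) at t=2.0785
    y: enter (5,4) at t=3.2332
    x: enter (6,4) at t=3.3000 ← occupied
  → r_2 = 3.3000
beam 3: φ=0°, α=345°
  dir = (cos 345°, sin 345°) = (0.9659, -0.2588); from cell (4,7)
  next x-line at t=0.6729, next y-line at t=3.0910; Δt_x=1.0353, Δt_y=3.8637
    x: enter (5,7) at t=0.6729
    x: enter (6,7) at t=1.7082 ← occupied
  → r_3 = 1.7082
beam 4: φ=45°, α=30°
  dir = (cos 30°, sin 30°) = (0.8660, 0.5000); from cell (4,7)
  next x-line at t=0.7506, next y-line at t=0.4000; Δt_x=1.1547, Δt_y=2.0000
    y: enter (4,8) at t=0.4000
    x: enter (5,8) at t=0.7506
    x: enter (6,8) at t=1.9053 ← occupied
  → r_4 = 1.9053
beam 5: φ=90°, α=75°
  dir = (cos 75°, sin 75°) = (0.2588, 0.9659); from cell (4,7)
  next x-line at t=2.5114, next y-line at t=0.2071; Δt_x=3.8637, Δt_y=1.0353
    y: enter (4,8) at t=0.2071
    y: enter (4,9) at t=1.2423 ← occupied
  → r_5 = 1.2423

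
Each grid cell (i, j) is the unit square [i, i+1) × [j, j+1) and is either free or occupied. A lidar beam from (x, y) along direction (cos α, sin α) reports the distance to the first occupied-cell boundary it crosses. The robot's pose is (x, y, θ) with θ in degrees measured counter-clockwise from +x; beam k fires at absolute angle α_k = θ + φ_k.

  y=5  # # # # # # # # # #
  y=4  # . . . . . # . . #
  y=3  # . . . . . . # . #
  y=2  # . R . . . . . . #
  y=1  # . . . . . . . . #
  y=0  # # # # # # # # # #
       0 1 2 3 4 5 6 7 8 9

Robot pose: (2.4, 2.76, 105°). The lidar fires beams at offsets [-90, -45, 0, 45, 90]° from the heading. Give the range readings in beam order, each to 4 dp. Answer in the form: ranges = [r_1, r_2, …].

beam 1: φ=-90°, α=15°
  dir = (cos 15°, sin 15°) = (0.9659, 0.2588); from cell (2,2)
  next x-line at t=0.6212, next y-line at t=0.9273; Δt_x=1.0353, Δt_y=3.8637
    x: enter (3,2) at t=0.6212
    y: enter (3,3) at t=0.9273
    x: enter (4,3) at t=1.6564
    x: enter (5,3) at t=2.6917
    x: enter (6,3) at t=3.7270
    x: enter (7,3) at t=4.7623 ← occupied
  → r_1 = 4.7623
beam 2: φ=-45°, α=60°
  dir = (cos 60°, sin 60°) = (0.5000, 0.8660); from cell (2,2)
  next x-line at t=1.2000, next y-line at t=0.2771; Δt_x=2.0000, Δt_y=1.1547
    y: enter (2,3) at t=0.2771
    x: enter (3,3) at t=1.2000
    y: enter (3,4) at t=1.4318
    y: enter (3,5) at t=2.5865 ← occupied
  → r_2 = 2.5865
beam 3: φ=0°, α=105°
  dir = (cos 105°, sin 105°) = (-0.2588, 0.9659); from cell (2,2)
  next x-line at t=1.5455, next y-line at t=0.2485; Δt_x=3.8637, Δt_y=1.0353
    y: enter (2,3) at t=0.2485
    y: enter (2,4) at t=1.2837
    x: enter (1,4) at t=1.5455
    y: enter (1,5) at t=2.3190 ← occupied
  → r_3 = 2.3190
beam 4: φ=45°, α=150°
  dir = (cos 150°, sin 150°) = (-0.8660, 0.5000); from cell (2,2)
  next x-line at t=0.4619, next y-line at t=0.4800; Δt_x=1.1547, Δt_y=2.0000
    x: enter (1,2) at t=0.4619
    y: enter (1,3) at t=0.4800
    x: enter (0,3) at t=1.6166 ← occupied
  → r_4 = 1.6166
beam 5: φ=90°, α=195°
  dir = (cos 195°, sin 195°) = (-0.9659, -0.2588); from cell (2,2)
  next x-line at t=0.4141, next y-line at t=2.9364; Δt_x=1.0353, Δt_y=3.8637
    x: enter (1,2) at t=0.4141
    x: enter (0,2) at t=1.4494 ← occupied
  → r_5 = 1.4494

ranges = [4.7623, 2.5865, 2.3190, 1.6166, 1.4494]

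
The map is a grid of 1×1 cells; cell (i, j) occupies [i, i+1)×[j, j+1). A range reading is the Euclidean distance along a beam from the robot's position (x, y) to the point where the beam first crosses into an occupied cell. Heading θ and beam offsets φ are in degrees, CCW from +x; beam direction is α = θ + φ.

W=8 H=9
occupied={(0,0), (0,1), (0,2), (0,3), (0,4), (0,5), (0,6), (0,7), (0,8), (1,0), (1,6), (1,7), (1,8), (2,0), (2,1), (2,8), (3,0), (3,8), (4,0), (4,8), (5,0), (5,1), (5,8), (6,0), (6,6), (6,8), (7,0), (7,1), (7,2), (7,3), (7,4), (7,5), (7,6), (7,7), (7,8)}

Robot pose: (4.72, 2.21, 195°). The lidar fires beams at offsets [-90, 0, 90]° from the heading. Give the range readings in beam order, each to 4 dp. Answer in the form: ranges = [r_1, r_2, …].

ranges = [5.9942, 1.7807, 1.0818]

beam 1: φ=-90°, α=105°
  direction (-0.2588, 0.9659); cell (4,2); t to first gridline: x 2.7819, y 0.8179 (then +3.8637 / +1.0353)
    (4,3) via y @ 0.8179
    (4,4) via y @ 1.8531
    (3,4) via x @ 2.7819
    (3,5) via y @ 2.8884
    (3,6) via y @ 3.9237
    (3,7) via y @ 4.9590
    (3,8) via y @ 5.9942  # hit
  → r_1 = 5.9942
beam 2: φ=0°, α=195°
  direction (-0.9659, -0.2588); cell (4,2); t to first gridline: x 0.7454, y 0.8114 (then +1.0353 / +3.8637)
    (3,2) via x @ 0.7454
    (3,1) via y @ 0.8114
    (2,1) via x @ 1.7807  # hit
  → r_2 = 1.7807
beam 3: φ=90°, α=285°
  direction (0.2588, -0.9659); cell (4,2); t to first gridline: x 1.0818, y 0.2174 (then +3.8637 / +1.0353)
    (4,1) via y @ 0.2174
    (5,1) via x @ 1.0818  # hit
  → r_3 = 1.0818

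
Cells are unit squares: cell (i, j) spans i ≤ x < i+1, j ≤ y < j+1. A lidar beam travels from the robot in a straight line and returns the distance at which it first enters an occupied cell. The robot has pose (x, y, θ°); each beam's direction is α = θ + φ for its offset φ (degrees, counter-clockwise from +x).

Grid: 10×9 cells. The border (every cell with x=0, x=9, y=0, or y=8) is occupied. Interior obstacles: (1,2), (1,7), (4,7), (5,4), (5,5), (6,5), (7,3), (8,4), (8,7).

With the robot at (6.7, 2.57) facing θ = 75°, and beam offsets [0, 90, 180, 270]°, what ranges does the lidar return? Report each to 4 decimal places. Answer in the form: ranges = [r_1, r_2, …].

beam 1: φ=0°, α=75°
  dir = (cos 75°, sin 75°) = (0.2588, 0.9659); from cell (6,2)
  next x-line at t=1.1591, next y-line at t=0.4452; Δt_x=3.8637, Δt_y=1.0353
    y: enter (6,3) at t=0.4452
    x: enter (7,3) at t=1.1591 ← occupied
  → r_1 = 1.1591
beam 2: φ=90°, α=165°
  dir = (cos 165°, sin 165°) = (-0.9659, 0.2588); from cell (6,2)
  next x-line at t=0.7247, next y-line at t=1.6614; Δt_x=1.0353, Δt_y=3.8637
    x: enter (5,2) at t=0.7247
    y: enter (5,3) at t=1.6614
    x: enter (4,3) at t=1.7600
    x: enter (3,3) at t=2.7952
    x: enter (2,3) at t=3.8305
    x: enter (1,3) at t=4.8658
    y: enter (1,4) at t=5.5251
    x: enter (0,4) at t=5.9011 ← occupied
  → r_2 = 5.9011
beam 3: φ=180°, α=255°
  dir = (cos 255°, sin 255°) = (-0.2588, -0.9659); from cell (6,2)
  next x-line at t=2.7046, next y-line at t=0.5901; Δt_x=3.8637, Δt_y=1.0353
    y: enter (6,1) at t=0.5901
    y: enter (6,0) at t=1.6254 ← occupied
  → r_3 = 1.6254
beam 4: φ=270°, α=345°
  dir = (cos 345°, sin 345°) = (0.9659, -0.2588); from cell (6,2)
  next x-line at t=0.3106, next y-line at t=2.2023; Δt_x=1.0353, Δt_y=3.8637
    x: enter (7,2) at t=0.3106
    x: enter (8,2) at t=1.3459
    y: enter (8,1) at t=2.2023
    x: enter (9,1) at t=2.3811 ← occupied
  → r_4 = 2.3811

ranges = [1.1591, 5.9011, 1.6254, 2.3811]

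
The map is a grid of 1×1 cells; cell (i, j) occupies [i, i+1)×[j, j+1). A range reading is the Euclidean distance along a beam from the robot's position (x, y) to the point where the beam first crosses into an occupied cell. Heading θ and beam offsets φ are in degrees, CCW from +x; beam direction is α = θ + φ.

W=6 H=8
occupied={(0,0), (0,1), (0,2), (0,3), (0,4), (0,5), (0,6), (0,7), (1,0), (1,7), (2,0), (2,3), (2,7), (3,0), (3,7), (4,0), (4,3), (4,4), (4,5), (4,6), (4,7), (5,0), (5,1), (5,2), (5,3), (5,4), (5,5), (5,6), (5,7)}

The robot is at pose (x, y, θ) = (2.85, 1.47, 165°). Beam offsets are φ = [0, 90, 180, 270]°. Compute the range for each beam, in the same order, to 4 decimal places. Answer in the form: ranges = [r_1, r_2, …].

beam 1: φ=0°, α=165°
  cosα=-0.9659 sinα=0.2588 | (2,1) | tMaxX 0.8800 tMaxY 2.0478 | tΔX 1.0353 tΔY 3.8637
    t=0.8800 [x] (1,1)
    t=1.9153 [x] (0,1) — stop
  → r_1 = 1.9153
beam 2: φ=90°, α=255°
  cosα=-0.2588 sinα=-0.9659 | (2,1) | tMaxX 3.2841 tMaxY 0.4866 | tΔX 3.8637 tΔY 1.0353
    t=0.4866 [y] (2,0) — stop
  → r_2 = 0.4866
beam 3: φ=180°, α=345°
  cosα=0.9659 sinα=-0.2588 | (2,1) | tMaxX 0.1553 tMaxY 1.8159 | tΔX 1.0353 tΔY 3.8637
    t=0.1553 [x] (3,1)
    t=1.1906 [x] (4,1)
    t=1.8159 [y] (4,0) — stop
  → r_3 = 1.8159
beam 4: φ=270°, α=75°
  cosα=0.2588 sinα=0.9659 | (2,1) | tMaxX 0.5796 tMaxY 0.5487 | tΔX 3.8637 tΔY 1.0353
    t=0.5487 [y] (2,2)
    t=0.5796 [x] (3,2)
    t=1.5840 [y] (3,3)
    t=2.6192 [y] (3,4)
    t=3.6545 [y] (3,5)
    t=4.4433 [x] (4,5) — stop
  → r_4 = 4.4433

ranges = [1.9153, 0.4866, 1.8159, 4.4433]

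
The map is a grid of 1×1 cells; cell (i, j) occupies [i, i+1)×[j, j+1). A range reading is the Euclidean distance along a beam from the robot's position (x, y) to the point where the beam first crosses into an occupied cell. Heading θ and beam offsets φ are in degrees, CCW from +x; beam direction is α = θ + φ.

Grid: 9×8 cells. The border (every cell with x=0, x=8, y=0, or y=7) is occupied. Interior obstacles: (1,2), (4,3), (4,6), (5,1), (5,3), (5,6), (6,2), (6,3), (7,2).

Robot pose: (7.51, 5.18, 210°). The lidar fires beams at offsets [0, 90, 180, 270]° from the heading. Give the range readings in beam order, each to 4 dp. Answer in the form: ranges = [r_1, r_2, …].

ranges = [2.3600, 0.9800, 0.5658, 2.1016]

beam 1: φ=0°, α=210°
  direction (-0.8660, -0.5000); cell (7,5); t to first gridline: x 0.5889, y 0.3600 (then +1.1547 / +2.0000)
    (7,4) via y @ 0.3600
    (6,4) via x @ 0.5889
    (5,4) via x @ 1.7436
    (5,3) via y @ 2.3600  # hit
  → r_1 = 2.3600
beam 2: φ=90°, α=300°
  direction (0.5000, -0.8660); cell (7,5); t to first gridline: x 0.9800, y 0.2078 (then +2.0000 / +1.1547)
    (7,4) via y @ 0.2078
    (8,4) via x @ 0.9800  # hit
  → r_2 = 0.9800
beam 3: φ=180°, α=30°
  direction (0.8660, 0.5000); cell (7,5); t to first gridline: x 0.5658, y 1.6400 (then +1.1547 / +2.0000)
    (8,5) via x @ 0.5658  # hit
  → r_3 = 0.5658
beam 4: φ=270°, α=120°
  direction (-0.5000, 0.8660); cell (7,5); t to first gridline: x 1.0200, y 0.9469 (then +2.0000 / +1.1547)
    (7,6) via y @ 0.9469
    (6,6) via x @ 1.0200
    (6,7) via y @ 2.1016  # hit
  → r_4 = 2.1016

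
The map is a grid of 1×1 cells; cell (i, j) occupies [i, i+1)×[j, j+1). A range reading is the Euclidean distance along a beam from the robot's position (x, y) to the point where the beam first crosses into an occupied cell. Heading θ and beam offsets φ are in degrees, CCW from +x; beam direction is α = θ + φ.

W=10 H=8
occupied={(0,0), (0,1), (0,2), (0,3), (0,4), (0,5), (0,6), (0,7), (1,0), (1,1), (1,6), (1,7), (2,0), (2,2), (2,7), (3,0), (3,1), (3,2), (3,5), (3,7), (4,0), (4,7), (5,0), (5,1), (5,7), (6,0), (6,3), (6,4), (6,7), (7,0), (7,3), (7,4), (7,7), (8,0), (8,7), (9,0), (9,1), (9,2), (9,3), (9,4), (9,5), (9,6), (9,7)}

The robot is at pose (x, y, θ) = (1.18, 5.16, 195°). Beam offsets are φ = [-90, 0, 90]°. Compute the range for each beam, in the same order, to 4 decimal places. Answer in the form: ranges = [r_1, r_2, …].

beam 1: φ=-90°, α=105°
  dir = (cos 105°, sin 105°) = (-0.2588, 0.9659); from cell (1,5)
  next x-line at t=0.6955, next y-line at t=0.8696; Δt_x=3.8637, Δt_y=1.0353
    x: enter (0,5) at t=0.6955 ← occupied
  → r_1 = 0.6955
beam 2: φ=0°, α=195°
  dir = (cos 195°, sin 195°) = (-0.9659, -0.2588); from cell (1,5)
  next x-line at t=0.1863, next y-line at t=0.6182; Δt_x=1.0353, Δt_y=3.8637
    x: enter (0,5) at t=0.1863 ← occupied
  → r_2 = 0.1863
beam 3: φ=90°, α=285°
  dir = (cos 285°, sin 285°) = (0.2588, -0.9659); from cell (1,5)
  next x-line at t=3.1682, next y-line at t=0.1656; Δt_x=3.8637, Δt_y=1.0353
    y: enter (1,4) at t=0.1656
    y: enter (1,3) at t=1.2009
    y: enter (1,2) at t=2.2362
    x: enter (2,2) at t=3.1682 ← occupied
  → r_3 = 3.1682

ranges = [0.6955, 0.1863, 3.1682]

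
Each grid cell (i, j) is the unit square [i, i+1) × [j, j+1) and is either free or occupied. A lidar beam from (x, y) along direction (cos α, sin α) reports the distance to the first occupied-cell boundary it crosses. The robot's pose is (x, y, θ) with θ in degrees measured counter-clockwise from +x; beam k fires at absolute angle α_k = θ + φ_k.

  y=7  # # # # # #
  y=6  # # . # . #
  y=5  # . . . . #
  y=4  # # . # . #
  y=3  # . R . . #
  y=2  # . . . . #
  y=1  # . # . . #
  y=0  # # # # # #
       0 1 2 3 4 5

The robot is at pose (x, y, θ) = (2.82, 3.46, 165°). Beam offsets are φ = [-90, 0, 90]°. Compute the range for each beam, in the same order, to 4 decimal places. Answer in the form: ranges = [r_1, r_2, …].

ranges = [0.6955, 1.8842, 1.5115]

beam 1: φ=-90°, α=75°
  dir = (cos 75°, sin 75°) = (0.2588, 0.9659); from cell (2,3)
  next x-line at t=0.6955, next y-line at t=0.5590; Δt_x=3.8637, Δt_y=1.0353
    y: enter (2,4) at t=0.5590
    x: enter (3,4) at t=0.6955 ← occupied
  → r_1 = 0.6955
beam 2: φ=0°, α=165°
  dir = (cos 165°, sin 165°) = (-0.9659, 0.2588); from cell (2,3)
  next x-line at t=0.8489, next y-line at t=2.0864; Δt_x=1.0353, Δt_y=3.8637
    x: enter (1,3) at t=0.8489
    x: enter (0,3) at t=1.8842 ← occupied
  → r_2 = 1.8842
beam 3: φ=90°, α=255°
  dir = (cos 255°, sin 255°) = (-0.2588, -0.9659); from cell (2,3)
  next x-line at t=3.1682, next y-line at t=0.4762; Δt_x=3.8637, Δt_y=1.0353
    y: enter (2,2) at t=0.4762
    y: enter (2,1) at t=1.5115 ← occupied
  → r_3 = 1.5115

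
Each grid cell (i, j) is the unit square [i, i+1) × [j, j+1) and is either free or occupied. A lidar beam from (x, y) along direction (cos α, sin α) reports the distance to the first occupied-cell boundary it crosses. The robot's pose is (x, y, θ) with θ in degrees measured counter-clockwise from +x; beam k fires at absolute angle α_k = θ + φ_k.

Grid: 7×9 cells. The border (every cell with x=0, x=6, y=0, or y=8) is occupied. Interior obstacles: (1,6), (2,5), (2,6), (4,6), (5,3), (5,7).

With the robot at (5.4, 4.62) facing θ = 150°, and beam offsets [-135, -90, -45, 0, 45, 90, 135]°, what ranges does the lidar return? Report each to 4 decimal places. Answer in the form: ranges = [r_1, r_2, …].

beam 1: φ=-135°, α=15°
  cosα=0.9659 sinα=0.2588 | (5,4) | tMaxX 0.6212 tMaxY 1.4682 | tΔX 1.0353 tΔY 3.8637
    t=0.6212 [x] (6,4) — stop
  → r_1 = 0.6212
beam 2: φ=-90°, α=60°
  cosα=0.5000 sinα=0.8660 | (5,4) | tMaxX 1.2000 tMaxY 0.4388 | tΔX 2.0000 tΔY 1.1547
    t=0.4388 [y] (5,5)
    t=1.2000 [x] (6,5) — stop
  → r_2 = 1.2000
beam 3: φ=-45°, α=105°
  cosα=-0.2588 sinα=0.9659 | (5,4) | tMaxX 1.5455 tMaxY 0.3934 | tΔX 3.8637 tΔY 1.0353
    t=0.3934 [y] (5,5)
    t=1.4287 [y] (5,6)
    t=1.5455 [x] (4,6) — stop
  → r_3 = 1.5455
beam 4: φ=0°, α=150°
  cosα=-0.8660 sinα=0.5000 | (5,4) | tMaxX 0.4619 tMaxY 0.7600 | tΔX 1.1547 tΔY 2.0000
    t=0.4619 [x] (4,4)
    t=0.7600 [y] (4,5)
    t=1.6166 [x] (3,5)
    t=2.7600 [y] (3,6)
    t=2.7713 [x] (2,6) — stop
  → r_4 = 2.7713
beam 5: φ=45°, α=195°
  cosα=-0.9659 sinα=-0.2588 | (5,4) | tMaxX 0.4141 tMaxY 2.3955 | tΔX 1.0353 tΔY 3.8637
    t=0.4141 [x] (4,4)
    t=1.4494 [x] (3,4)
    t=2.3955 [y] (3,3)
    t=2.4847 [x] (2,3)
    t=3.5199 [x] (1,3)
    t=4.5552 [x] (0,3) — stop
  → r_5 = 4.5552
beam 6: φ=90°, α=240°
  cosα=-0.5000 sinα=-0.8660 | (5,4) | tMaxX 0.8000 tMaxY 0.7159 | tΔX 2.0000 tΔY 1.1547
    t=0.7159 [y] (5,3) — stop
  → r_6 = 0.7159
beam 7: φ=135°, α=285°
  cosα=0.2588 sinα=-0.9659 | (5,4) | tMaxX 2.3182 tMaxY 0.6419 | tΔX 3.8637 tΔY 1.0353
    t=0.6419 [y] (5,3) — stop
  → r_7 = 0.6419

ranges = [0.6212, 1.2000, 1.5455, 2.7713, 4.5552, 0.7159, 0.6419]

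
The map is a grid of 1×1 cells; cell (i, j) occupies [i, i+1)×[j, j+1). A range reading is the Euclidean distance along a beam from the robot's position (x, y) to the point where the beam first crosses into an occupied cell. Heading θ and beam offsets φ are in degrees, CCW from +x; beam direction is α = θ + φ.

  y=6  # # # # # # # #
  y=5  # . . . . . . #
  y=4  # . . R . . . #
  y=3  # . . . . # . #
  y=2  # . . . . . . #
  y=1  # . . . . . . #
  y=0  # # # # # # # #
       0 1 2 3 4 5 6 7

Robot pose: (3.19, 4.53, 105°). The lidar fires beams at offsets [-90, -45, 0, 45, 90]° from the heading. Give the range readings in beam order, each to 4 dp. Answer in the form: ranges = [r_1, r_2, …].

beam 1: φ=-90°, α=15°
  direction (0.9659, 0.2588); cell (3,4); t to first gridline: x 0.8386, y 1.8159 (then +1.0353 / +3.8637)
    (4,4) via x @ 0.8386
    (4,5) via y @ 1.8159
    (5,5) via x @ 1.8738
    (6,5) via x @ 2.9091
    (7,5) via x @ 3.9444  # hit
  → r_1 = 3.9444
beam 2: φ=-45°, α=60°
  direction (0.5000, 0.8660); cell (3,4); t to first gridline: x 1.6200, y 0.5427 (then +2.0000 / +1.1547)
    (3,5) via y @ 0.5427
    (4,5) via x @ 1.6200
    (4,6) via y @ 1.6974  # hit
  → r_2 = 1.6974
beam 3: φ=0°, α=105°
  direction (-0.2588, 0.9659); cell (3,4); t to first gridline: x 0.7341, y 0.4866 (then +3.8637 / +1.0353)
    (3,5) via y @ 0.4866
    (2,5) via x @ 0.7341
    (2,6) via y @ 1.5219  # hit
  → r_3 = 1.5219
beam 4: φ=45°, α=150°
  direction (-0.8660, 0.5000); cell (3,4); t to first gridline: x 0.2194, y 0.9400 (then +1.1547 / +2.0000)
    (2,4) via x @ 0.2194
    (2,5) via y @ 0.9400
    (1,5) via x @ 1.3741
    (0,5) via x @ 2.5288  # hit
  → r_4 = 2.5288
beam 5: φ=90°, α=195°
  direction (-0.9659, -0.2588); cell (3,4); t to first gridline: x 0.1967, y 2.0478 (then +1.0353 / +3.8637)
    (2,4) via x @ 0.1967
    (1,4) via x @ 1.2320
    (1,3) via y @ 2.0478
    (0,3) via x @ 2.2673  # hit
  → r_5 = 2.2673

ranges = [3.9444, 1.6974, 1.5219, 2.5288, 2.2673]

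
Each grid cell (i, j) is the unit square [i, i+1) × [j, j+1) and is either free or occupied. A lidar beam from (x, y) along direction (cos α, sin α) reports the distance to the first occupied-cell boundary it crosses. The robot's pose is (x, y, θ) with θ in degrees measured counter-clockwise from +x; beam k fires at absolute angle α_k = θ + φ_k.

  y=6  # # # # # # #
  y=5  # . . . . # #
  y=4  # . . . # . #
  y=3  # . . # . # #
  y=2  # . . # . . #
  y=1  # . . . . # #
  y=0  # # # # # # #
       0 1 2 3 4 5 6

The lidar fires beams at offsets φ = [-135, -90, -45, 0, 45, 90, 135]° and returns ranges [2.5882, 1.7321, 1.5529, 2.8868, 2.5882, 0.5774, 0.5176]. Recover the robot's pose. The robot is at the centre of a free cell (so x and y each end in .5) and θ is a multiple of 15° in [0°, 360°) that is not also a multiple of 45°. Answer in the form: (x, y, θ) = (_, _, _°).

(x, y, θ) = (2.5, 3.5, 240°)

The pose lattice has 19·16 = 304 candidates. Test each by forward raycasting.
  (5.5, 4.5, 120°): beam 1 = 0.5176 ≠ 2.5882 ✗
  (4.5, 1.5, 210°): beam 1 = 1.9319 ≠ 2.5882 ✗
  (2.5, 4.5, 105°): beam 1 = 1.0000 ≠ 2.5882 ✗
  (2.5, 5.5, 60°): beam 1 = 1.9319 ≠ 2.5882 ✗
  …
  (2.5, 3.5, 240°): r_1=2.5882, r_2=1.7321, r_3=1.5529, r_4=2.8868, r_5=2.5882, r_6=0.5774, r_7=0.5176 — all match ✓
No second candidate reproduces the full scan.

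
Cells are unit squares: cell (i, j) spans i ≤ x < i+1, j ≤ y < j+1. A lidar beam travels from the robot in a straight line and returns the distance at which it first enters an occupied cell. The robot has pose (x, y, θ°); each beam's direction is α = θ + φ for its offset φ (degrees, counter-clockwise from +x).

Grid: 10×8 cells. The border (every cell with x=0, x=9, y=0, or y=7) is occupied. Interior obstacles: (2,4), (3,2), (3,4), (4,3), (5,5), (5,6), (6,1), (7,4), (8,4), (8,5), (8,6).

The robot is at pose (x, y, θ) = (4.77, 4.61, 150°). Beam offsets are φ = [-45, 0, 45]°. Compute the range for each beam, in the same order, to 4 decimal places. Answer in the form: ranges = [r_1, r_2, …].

ranges = [2.4743, 4.3532, 0.7972]

beam 1: φ=-45°, α=105°
  direction (-0.2588, 0.9659); cell (4,4); t to first gridline: x 2.9751, y 0.4038 (then +3.8637 / +1.0353)
    (4,5) via y @ 0.4038
    (4,6) via y @ 1.4390
    (4,7) via y @ 2.4743  # hit
  → r_1 = 2.4743
beam 2: φ=0°, α=150°
  direction (-0.8660, 0.5000); cell (4,4); t to first gridline: x 0.8891, y 0.7800 (then +1.1547 / +2.0000)
    (4,5) via y @ 0.7800
    (3,5) via x @ 0.8891
    (2,5) via x @ 2.0438
    (2,6) via y @ 2.7800
    (1,6) via x @ 3.1985
    (0,6) via x @ 4.3532  # hit
  → r_2 = 4.3532
beam 3: φ=45°, α=195°
  direction (-0.9659, -0.2588); cell (4,4); t to first gridline: x 0.7972, y 2.3569 (then +1.0353 / +3.8637)
    (3,4) via x @ 0.7972  # hit
  → r_3 = 0.7972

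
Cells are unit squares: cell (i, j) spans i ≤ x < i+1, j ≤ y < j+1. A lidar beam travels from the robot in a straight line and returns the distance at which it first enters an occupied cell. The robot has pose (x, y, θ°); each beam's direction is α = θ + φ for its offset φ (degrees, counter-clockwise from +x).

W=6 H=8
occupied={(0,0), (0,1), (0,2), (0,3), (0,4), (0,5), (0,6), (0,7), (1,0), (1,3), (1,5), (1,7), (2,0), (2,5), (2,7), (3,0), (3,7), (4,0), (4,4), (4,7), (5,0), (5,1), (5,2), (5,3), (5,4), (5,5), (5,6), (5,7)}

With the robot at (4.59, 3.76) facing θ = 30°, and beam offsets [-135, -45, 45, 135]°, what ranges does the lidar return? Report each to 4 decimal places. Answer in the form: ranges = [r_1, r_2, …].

ranges = [2.8574, 0.4245, 0.2485, 3.7166]

beam 1: φ=-135°, α=255°
  cosα=-0.2588 sinα=-0.9659 | (4,3) | tMaxX 2.2796 tMaxY 0.7868 | tΔX 3.8637 tΔY 1.0353
    t=0.7868 [y] (4,2)
    t=1.8221 [y] (4,1)
    t=2.2796 [x] (3,1)
    t=2.8574 [y] (3,0) — stop
  → r_1 = 2.8574
beam 2: φ=-45°, α=345°
  cosα=0.9659 sinα=-0.2588 | (4,3) | tMaxX 0.4245 tMaxY 2.9364 | tΔX 1.0353 tΔY 3.8637
    t=0.4245 [x] (5,3) — stop
  → r_2 = 0.4245
beam 3: φ=45°, α=75°
  cosα=0.2588 sinα=0.9659 | (4,3) | tMaxX 1.5841 tMaxY 0.2485 | tΔX 3.8637 tΔY 1.0353
    t=0.2485 [y] (4,4) — stop
  → r_3 = 0.2485
beam 4: φ=135°, α=165°
  cosα=-0.9659 sinα=0.2588 | (4,3) | tMaxX 0.6108 tMaxY 0.9273 | tΔX 1.0353 tΔY 3.8637
    t=0.6108 [x] (3,3)
    t=0.9273 [y] (3,4)
    t=1.6461 [x] (2,4)
    t=2.6814 [x] (1,4)
    t=3.7166 [x] (0,4) — stop
  → r_4 = 3.7166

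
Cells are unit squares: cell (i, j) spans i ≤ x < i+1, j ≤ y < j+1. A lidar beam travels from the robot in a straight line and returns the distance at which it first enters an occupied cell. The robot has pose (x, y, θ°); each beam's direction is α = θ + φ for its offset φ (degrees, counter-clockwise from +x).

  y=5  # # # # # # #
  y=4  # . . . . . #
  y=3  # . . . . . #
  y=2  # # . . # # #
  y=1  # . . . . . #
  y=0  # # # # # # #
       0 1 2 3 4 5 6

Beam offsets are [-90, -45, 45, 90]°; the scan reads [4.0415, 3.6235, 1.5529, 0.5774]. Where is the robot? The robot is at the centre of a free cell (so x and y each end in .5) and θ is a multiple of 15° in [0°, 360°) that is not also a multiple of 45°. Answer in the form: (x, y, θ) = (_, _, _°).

Enumerate (i+0.5, j+0.5, θ) over the 17 free cells and 16 admissible headings. For each, cast all 4 beams and compare to the given ranges.
  (4.5, 4.5, 105°): beam 1 = 1.5529 ≠ 4.0415 ✗
  (2.5, 2.5, 120°): beam 2 = 2.5882 ≠ 3.6235 ✗
  (1.5, 4.5, 30°): beam 2 = 4.6587 ≠ 3.6235 ✗
  (2.5, 4.5, 210°): beam 1 = 0.5774 ≠ 4.0415 ✗
  …
  (2.5, 1.5, 150°): r_1=4.0415, r_2=3.6235, r_3=1.5529, r_4=0.5774 — all match ✓
Unique over the lattice → pose = (2.5, 1.5, 150°).

(x, y, θ) = (2.5, 1.5, 150°)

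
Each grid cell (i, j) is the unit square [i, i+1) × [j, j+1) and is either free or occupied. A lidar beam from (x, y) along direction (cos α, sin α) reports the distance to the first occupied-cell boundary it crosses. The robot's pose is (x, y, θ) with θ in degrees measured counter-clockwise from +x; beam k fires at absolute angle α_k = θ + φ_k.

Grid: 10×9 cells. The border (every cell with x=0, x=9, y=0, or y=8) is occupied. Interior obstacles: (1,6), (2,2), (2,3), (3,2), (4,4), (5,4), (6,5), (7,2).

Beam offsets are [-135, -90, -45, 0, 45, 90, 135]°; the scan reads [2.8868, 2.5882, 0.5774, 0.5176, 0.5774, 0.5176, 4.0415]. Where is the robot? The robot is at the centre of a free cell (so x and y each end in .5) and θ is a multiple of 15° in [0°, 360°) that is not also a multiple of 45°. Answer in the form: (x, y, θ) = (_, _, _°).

The pose lattice has 48·16 = 768 candidates. Test each by forward raycasting.
  (6.5, 1.5, 285°): beam 2 = 1.9319 ≠ 2.5882 ✗
  (8.5, 1.5, 195°): beam 1 = 1.0000 ≠ 2.8868 ✗
  (1.5, 2.5, 105°): beam 1 = 0.5774 ≠ 2.8868 ✗
  (4.5, 3.5, 210°): beam 1 = 0.5176 ≠ 2.8868 ✗
  …
  (6.5, 4.5, 105°): r_1=2.8868, r_2=2.5882, r_3=0.5774, r_4=0.5176, r_5=0.5774, r_6=0.5176, r_7=4.0415 — all match ✓
Unique over the lattice → pose = (6.5, 4.5, 105°).

(x, y, θ) = (6.5, 4.5, 105°)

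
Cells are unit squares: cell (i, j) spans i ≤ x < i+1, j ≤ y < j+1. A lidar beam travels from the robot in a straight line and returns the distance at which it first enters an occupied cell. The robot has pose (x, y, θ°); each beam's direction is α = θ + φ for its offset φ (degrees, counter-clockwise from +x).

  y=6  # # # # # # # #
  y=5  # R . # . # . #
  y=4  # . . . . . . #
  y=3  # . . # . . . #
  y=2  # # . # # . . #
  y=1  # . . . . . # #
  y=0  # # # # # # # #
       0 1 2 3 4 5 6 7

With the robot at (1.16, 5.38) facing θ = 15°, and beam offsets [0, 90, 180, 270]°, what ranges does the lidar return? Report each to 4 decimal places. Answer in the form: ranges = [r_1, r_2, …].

ranges = [1.9049, 0.6182, 0.1656, 2.4640]

beam 1: φ=0°, α=15°
  cosα=0.9659 sinα=0.2588 | (1,5) | tMaxX 0.8696 tMaxY 2.3955 | tΔX 1.0353 tΔY 3.8637
    t=0.8696 [x] (2,5)
    t=1.9049 [x] (3,5) — stop
  → r_1 = 1.9049
beam 2: φ=90°, α=105°
  cosα=-0.2588 sinα=0.9659 | (1,5) | tMaxX 0.6182 tMaxY 0.6419 | tΔX 3.8637 tΔY 1.0353
    t=0.6182 [x] (0,5) — stop
  → r_2 = 0.6182
beam 3: φ=180°, α=195°
  cosα=-0.9659 sinα=-0.2588 | (1,5) | tMaxX 0.1656 tMaxY 1.4682 | tΔX 1.0353 tΔY 3.8637
    t=0.1656 [x] (0,5) — stop
  → r_3 = 0.1656
beam 4: φ=270°, α=285°
  cosα=0.2588 sinα=-0.9659 | (1,5) | tMaxX 3.2455 tMaxY 0.3934 | tΔX 3.8637 tΔY 1.0353
    t=0.3934 [y] (1,4)
    t=1.4287 [y] (1,3)
    t=2.4640 [y] (1,2) — stop
  → r_4 = 2.4640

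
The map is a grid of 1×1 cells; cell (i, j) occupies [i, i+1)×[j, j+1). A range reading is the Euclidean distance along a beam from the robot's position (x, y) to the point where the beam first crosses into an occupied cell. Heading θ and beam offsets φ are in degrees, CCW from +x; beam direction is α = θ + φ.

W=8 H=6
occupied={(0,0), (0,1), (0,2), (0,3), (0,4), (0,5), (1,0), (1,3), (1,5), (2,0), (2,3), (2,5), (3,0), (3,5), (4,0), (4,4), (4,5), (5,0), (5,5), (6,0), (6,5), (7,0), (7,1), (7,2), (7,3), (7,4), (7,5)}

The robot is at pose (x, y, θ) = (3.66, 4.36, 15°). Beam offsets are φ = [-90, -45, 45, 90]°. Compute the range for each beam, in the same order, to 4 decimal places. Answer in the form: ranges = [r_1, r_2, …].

beam 1: φ=-90°, α=285°
  d=(0.2588,-0.9659)  start (3,4)  tX=1.3137 tY=0.3727  stride 1/|dx|=3.8637 1/|dy|=1.0353
    cross y-line → (3,3), t=0.3727
    cross x-line → (4,3), t=1.3137
    cross y-line → (4,2), t=1.4080
    cross y-line → (4,1), t=2.4433
    cross y-line → (4,0), t=3.4785 (wall)
  → r_1 = 3.4785
beam 2: φ=-45°, α=330°
  d=(0.8660,-0.5000)  start (3,4)  tX=0.3926 tY=0.7200  stride 1/|dx|=1.1547 1/|dy|=2.0000
    cross x-line → (4,4), t=0.3926 (wall)
  → r_2 = 0.3926
beam 3: φ=45°, α=60°
  d=(0.5000,0.8660)  start (3,4)  tX=0.6800 tY=0.7390  stride 1/|dx|=2.0000 1/|dy|=1.1547
    cross x-line → (4,4), t=0.6800 (wall)
  → r_3 = 0.6800
beam 4: φ=90°, α=105°
  d=(-0.2588,0.9659)  start (3,4)  tX=2.5500 tY=0.6626  stride 1/|dx|=3.8637 1/|dy|=1.0353
    cross y-line → (3,5), t=0.6626 (wall)
  → r_4 = 0.6626

ranges = [3.4785, 0.3926, 0.6800, 0.6626]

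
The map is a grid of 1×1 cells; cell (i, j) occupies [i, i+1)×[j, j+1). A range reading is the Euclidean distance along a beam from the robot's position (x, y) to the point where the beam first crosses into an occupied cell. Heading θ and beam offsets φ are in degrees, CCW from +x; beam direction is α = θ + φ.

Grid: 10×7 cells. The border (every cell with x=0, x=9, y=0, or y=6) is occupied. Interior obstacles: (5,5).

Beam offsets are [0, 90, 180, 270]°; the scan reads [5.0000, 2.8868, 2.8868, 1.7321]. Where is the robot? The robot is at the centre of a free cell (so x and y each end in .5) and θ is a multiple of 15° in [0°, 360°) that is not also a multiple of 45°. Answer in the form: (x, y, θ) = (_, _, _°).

Candidates: 39 free-cell centres × 16 headings = 624 poses. Raycast each; keep the one whose scan matches to 4 dp.
  (3.5, 4.5, 195°): beam 1 = 2.5882 ≠ 5.0000 ✗
  (2.5, 5.5, 60°): beam 1 = 0.5774 ≠ 5.0000 ✗
  (5.5, 1.5, 75°): beam 1 = 4.6587 ≠ 5.0000 ✗
  …
  (6.5, 3.5, 210°): r_1=5.0000, r_2=2.8868, r_3=2.8868, r_4=1.7321 — all match ✓
Only this pose fits every beam.

(x, y, θ) = (6.5, 3.5, 210°)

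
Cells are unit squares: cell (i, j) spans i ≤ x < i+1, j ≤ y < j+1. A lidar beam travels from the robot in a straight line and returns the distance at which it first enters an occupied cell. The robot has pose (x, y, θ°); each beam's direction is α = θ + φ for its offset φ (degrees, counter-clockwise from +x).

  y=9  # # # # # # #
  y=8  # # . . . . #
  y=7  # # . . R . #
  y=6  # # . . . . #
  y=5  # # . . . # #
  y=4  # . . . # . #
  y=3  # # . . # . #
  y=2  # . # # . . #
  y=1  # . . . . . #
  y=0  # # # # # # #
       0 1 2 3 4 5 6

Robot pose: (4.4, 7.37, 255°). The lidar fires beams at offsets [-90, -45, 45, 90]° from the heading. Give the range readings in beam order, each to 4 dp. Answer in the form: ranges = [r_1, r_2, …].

ranges = [2.4847, 2.7713, 1.5819, 1.6564]

beam 1: φ=-90°, α=165°
  direction (-0.9659, 0.2588); cell (4,7); t to first gridline: x 0.4141, y 2.4341 (then +1.0353 / +3.8637)
    (3,7) via x @ 0.4141
    (2,7) via x @ 1.4494
    (2,8) via y @ 2.4341
    (1,8) via x @ 2.4847  # hit
  → r_1 = 2.4847
beam 2: φ=-45°, α=210°
  direction (-0.8660, -0.5000); cell (4,7); t to first gridline: x 0.4619, y 0.7400 (then +1.1547 / +2.0000)
    (3,7) via x @ 0.4619
    (3,6) via y @ 0.7400
    (2,6) via x @ 1.6166
    (2,5) via y @ 2.7400
    (1,5) via x @ 2.7713  # hit
  → r_2 = 2.7713
beam 3: φ=45°, α=300°
  direction (0.5000, -0.8660); cell (4,7); t to first gridline: x 1.2000, y 0.4272 (then +2.0000 / +1.1547)
    (4,6) via y @ 0.4272
    (5,6) via x @ 1.2000
    (5,5) via y @ 1.5819  # hit
  → r_3 = 1.5819
beam 4: φ=90°, α=345°
  direction (0.9659, -0.2588); cell (4,7); t to first gridline: x 0.6212, y 1.4296 (then +1.0353 / +3.8637)
    (5,7) via x @ 0.6212
    (5,6) via y @ 1.4296
    (6,6) via x @ 1.6564  # hit
  → r_4 = 1.6564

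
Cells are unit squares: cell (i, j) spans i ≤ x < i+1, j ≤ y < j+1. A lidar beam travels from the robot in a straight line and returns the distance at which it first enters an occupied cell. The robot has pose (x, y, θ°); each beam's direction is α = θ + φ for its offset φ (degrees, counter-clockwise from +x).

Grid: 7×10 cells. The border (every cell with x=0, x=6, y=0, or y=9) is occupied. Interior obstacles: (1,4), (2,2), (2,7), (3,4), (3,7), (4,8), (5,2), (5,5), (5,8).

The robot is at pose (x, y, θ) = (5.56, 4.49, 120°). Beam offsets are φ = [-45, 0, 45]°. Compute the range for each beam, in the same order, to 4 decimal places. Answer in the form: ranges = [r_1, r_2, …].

ranges = [0.5280, 0.5889, 1.6150]

beam 1: φ=-45°, α=75°
  cosα=0.2588 sinα=0.9659 | (5,4) | tMaxX 1.7000 tMaxY 0.5280 | tΔX 3.8637 tΔY 1.0353
    t=0.5280 [y] (5,5) — stop
  → r_1 = 0.5280
beam 2: φ=0°, α=120°
  cosα=-0.5000 sinα=0.8660 | (5,4) | tMaxX 1.1200 tMaxY 0.5889 | tΔX 2.0000 tΔY 1.1547
    t=0.5889 [y] (5,5) — stop
  → r_2 = 0.5889
beam 3: φ=45°, α=165°
  cosα=-0.9659 sinα=0.2588 | (5,4) | tMaxX 0.5798 tMaxY 1.9705 | tΔX 1.0353 tΔY 3.8637
    t=0.5798 [x] (4,4)
    t=1.6150 [x] (3,4) — stop
  → r_3 = 1.6150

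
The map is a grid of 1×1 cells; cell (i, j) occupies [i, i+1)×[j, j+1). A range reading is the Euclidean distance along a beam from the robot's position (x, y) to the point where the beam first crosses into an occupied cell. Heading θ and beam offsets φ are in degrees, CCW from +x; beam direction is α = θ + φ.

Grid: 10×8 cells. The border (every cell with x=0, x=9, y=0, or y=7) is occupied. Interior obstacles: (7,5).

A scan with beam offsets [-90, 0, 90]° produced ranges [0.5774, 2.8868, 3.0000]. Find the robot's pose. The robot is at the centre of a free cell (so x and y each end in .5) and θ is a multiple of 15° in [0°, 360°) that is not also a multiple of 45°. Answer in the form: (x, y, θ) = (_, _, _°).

(x, y, θ) = (8.5, 2.5, 120°)

Enumerate (i+0.5, j+0.5, θ) over the 47 free cells and 16 admissible headings. For each, cast all 3 beams and compare to the given ranges.
  (6.5, 2.5, 255°): beam 1 = 5.6940 ≠ 0.5774 ✗
  (8.5, 2.5, 210°): beam 1 = 2.8868 ≠ 0.5774 ✗
  (1.5, 6.5, 240°): beam 2 = 1.0000 ≠ 2.8868 ✗
  (3.5, 4.5, 300°): beam 1 = 2.8868 ≠ 0.5774 ✗
  …
  (8.5, 2.5, 120°): r_1=0.5774, r_2=2.8868, r_3=3.0000 — all match ✓
Only this pose fits every beam.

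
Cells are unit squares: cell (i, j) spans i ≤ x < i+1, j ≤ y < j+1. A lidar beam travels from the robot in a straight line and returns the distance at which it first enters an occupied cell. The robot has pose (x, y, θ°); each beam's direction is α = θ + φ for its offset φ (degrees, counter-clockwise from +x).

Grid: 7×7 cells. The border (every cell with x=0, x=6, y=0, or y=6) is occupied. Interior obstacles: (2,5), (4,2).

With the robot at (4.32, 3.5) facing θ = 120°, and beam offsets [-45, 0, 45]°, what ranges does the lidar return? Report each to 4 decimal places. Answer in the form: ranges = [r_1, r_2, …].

beam 1: φ=-45°, α=75°
  d=(0.2588,0.9659)  start (4,3)  tX=2.6273 tY=0.5176  stride 1/|dx|=3.8637 1/|dy|=1.0353
    cross y-line → (4,4), t=0.5176
    cross y-line → (4,5), t=1.5529
    cross y-line → (4,6), t=2.5882 (wall)
  → r_1 = 2.5882
beam 2: φ=0°, α=120°
  d=(-0.5000,0.8660)  start (4,3)  tX=0.6400 tY=0.5774  stride 1/|dx|=2.0000 1/|dy|=1.1547
    cross y-line → (4,4), t=0.5774
    cross x-line → (3,4), t=0.6400
    cross y-line → (3,5), t=1.7321
    cross x-line → (2,5), t=2.6400 (wall)
  → r_2 = 2.6400
beam 3: φ=45°, α=165°
  d=(-0.9659,0.2588)  start (4,3)  tX=0.3313 tY=1.9319  stride 1/|dx|=1.0353 1/|dy|=3.8637
    cross x-line → (3,3), t=0.3313
    cross x-line → (2,3), t=1.3666
    cross y-line → (2,4), t=1.9319
    cross x-line → (1,4), t=2.4018
    cross x-line → (0,4), t=3.4371 (wall)
  → r_3 = 3.4371

ranges = [2.5882, 2.6400, 3.4371]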